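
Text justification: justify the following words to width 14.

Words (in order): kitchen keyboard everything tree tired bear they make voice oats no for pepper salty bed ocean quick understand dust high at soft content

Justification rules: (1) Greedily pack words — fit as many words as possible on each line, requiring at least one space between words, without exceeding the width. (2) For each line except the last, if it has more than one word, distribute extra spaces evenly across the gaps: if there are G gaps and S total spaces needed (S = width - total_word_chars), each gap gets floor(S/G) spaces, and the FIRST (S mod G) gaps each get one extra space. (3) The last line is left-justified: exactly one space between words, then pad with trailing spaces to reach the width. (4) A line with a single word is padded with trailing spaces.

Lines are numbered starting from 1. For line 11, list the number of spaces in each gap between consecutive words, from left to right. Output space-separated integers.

Line 1: ['kitchen'] (min_width=7, slack=7)
Line 2: ['keyboard'] (min_width=8, slack=6)
Line 3: ['everything'] (min_width=10, slack=4)
Line 4: ['tree', 'tired'] (min_width=10, slack=4)
Line 5: ['bear', 'they', 'make'] (min_width=14, slack=0)
Line 6: ['voice', 'oats', 'no'] (min_width=13, slack=1)
Line 7: ['for', 'pepper'] (min_width=10, slack=4)
Line 8: ['salty', 'bed'] (min_width=9, slack=5)
Line 9: ['ocean', 'quick'] (min_width=11, slack=3)
Line 10: ['understand'] (min_width=10, slack=4)
Line 11: ['dust', 'high', 'at'] (min_width=12, slack=2)
Line 12: ['soft', 'content'] (min_width=12, slack=2)

Answer: 2 2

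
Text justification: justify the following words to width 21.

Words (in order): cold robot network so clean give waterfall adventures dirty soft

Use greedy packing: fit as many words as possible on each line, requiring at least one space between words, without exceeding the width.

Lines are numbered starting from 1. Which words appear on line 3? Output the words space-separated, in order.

Answer: adventures dirty soft

Derivation:
Line 1: ['cold', 'robot', 'network', 'so'] (min_width=21, slack=0)
Line 2: ['clean', 'give', 'waterfall'] (min_width=20, slack=1)
Line 3: ['adventures', 'dirty', 'soft'] (min_width=21, slack=0)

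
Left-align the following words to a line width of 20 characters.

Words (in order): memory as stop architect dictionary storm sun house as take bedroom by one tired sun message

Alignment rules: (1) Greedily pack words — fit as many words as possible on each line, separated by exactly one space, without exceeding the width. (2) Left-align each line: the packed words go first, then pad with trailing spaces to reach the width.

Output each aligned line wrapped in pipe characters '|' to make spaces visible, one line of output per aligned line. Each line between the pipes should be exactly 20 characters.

Line 1: ['memory', 'as', 'stop'] (min_width=14, slack=6)
Line 2: ['architect', 'dictionary'] (min_width=20, slack=0)
Line 3: ['storm', 'sun', 'house', 'as'] (min_width=18, slack=2)
Line 4: ['take', 'bedroom', 'by', 'one'] (min_width=19, slack=1)
Line 5: ['tired', 'sun', 'message'] (min_width=17, slack=3)

Answer: |memory as stop      |
|architect dictionary|
|storm sun house as  |
|take bedroom by one |
|tired sun message   |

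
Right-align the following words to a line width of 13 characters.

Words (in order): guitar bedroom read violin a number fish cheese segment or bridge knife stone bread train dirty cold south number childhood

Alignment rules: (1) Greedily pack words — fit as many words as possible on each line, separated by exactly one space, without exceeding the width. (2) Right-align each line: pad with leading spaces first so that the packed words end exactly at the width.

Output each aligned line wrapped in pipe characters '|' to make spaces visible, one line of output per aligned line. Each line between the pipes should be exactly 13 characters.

Answer: |       guitar|
| bedroom read|
|     violin a|
|  number fish|
|       cheese|
|   segment or|
| bridge knife|
|  stone bread|
|  train dirty|
|   cold south|
|       number|
|    childhood|

Derivation:
Line 1: ['guitar'] (min_width=6, slack=7)
Line 2: ['bedroom', 'read'] (min_width=12, slack=1)
Line 3: ['violin', 'a'] (min_width=8, slack=5)
Line 4: ['number', 'fish'] (min_width=11, slack=2)
Line 5: ['cheese'] (min_width=6, slack=7)
Line 6: ['segment', 'or'] (min_width=10, slack=3)
Line 7: ['bridge', 'knife'] (min_width=12, slack=1)
Line 8: ['stone', 'bread'] (min_width=11, slack=2)
Line 9: ['train', 'dirty'] (min_width=11, slack=2)
Line 10: ['cold', 'south'] (min_width=10, slack=3)
Line 11: ['number'] (min_width=6, slack=7)
Line 12: ['childhood'] (min_width=9, slack=4)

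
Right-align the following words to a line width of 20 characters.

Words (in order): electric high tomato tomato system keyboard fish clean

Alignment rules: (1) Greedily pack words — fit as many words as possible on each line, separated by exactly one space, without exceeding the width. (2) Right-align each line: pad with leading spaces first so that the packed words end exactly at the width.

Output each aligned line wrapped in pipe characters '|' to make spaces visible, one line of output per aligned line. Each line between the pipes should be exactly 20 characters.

Answer: |electric high tomato|
|       tomato system|
| keyboard fish clean|

Derivation:
Line 1: ['electric', 'high', 'tomato'] (min_width=20, slack=0)
Line 2: ['tomato', 'system'] (min_width=13, slack=7)
Line 3: ['keyboard', 'fish', 'clean'] (min_width=19, slack=1)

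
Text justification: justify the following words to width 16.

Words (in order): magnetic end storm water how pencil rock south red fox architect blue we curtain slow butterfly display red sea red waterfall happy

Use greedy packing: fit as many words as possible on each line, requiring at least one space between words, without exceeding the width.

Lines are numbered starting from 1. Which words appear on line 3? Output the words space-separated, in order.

Answer: pencil rock

Derivation:
Line 1: ['magnetic', 'end'] (min_width=12, slack=4)
Line 2: ['storm', 'water', 'how'] (min_width=15, slack=1)
Line 3: ['pencil', 'rock'] (min_width=11, slack=5)
Line 4: ['south', 'red', 'fox'] (min_width=13, slack=3)
Line 5: ['architect', 'blue'] (min_width=14, slack=2)
Line 6: ['we', 'curtain', 'slow'] (min_width=15, slack=1)
Line 7: ['butterfly'] (min_width=9, slack=7)
Line 8: ['display', 'red', 'sea'] (min_width=15, slack=1)
Line 9: ['red', 'waterfall'] (min_width=13, slack=3)
Line 10: ['happy'] (min_width=5, slack=11)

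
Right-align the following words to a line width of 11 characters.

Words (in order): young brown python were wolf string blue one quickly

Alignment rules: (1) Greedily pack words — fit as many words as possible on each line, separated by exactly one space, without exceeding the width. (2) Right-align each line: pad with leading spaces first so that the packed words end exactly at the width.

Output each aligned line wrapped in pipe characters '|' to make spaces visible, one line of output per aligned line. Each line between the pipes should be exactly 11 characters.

Line 1: ['young', 'brown'] (min_width=11, slack=0)
Line 2: ['python', 'were'] (min_width=11, slack=0)
Line 3: ['wolf', 'string'] (min_width=11, slack=0)
Line 4: ['blue', 'one'] (min_width=8, slack=3)
Line 5: ['quickly'] (min_width=7, slack=4)

Answer: |young brown|
|python were|
|wolf string|
|   blue one|
|    quickly|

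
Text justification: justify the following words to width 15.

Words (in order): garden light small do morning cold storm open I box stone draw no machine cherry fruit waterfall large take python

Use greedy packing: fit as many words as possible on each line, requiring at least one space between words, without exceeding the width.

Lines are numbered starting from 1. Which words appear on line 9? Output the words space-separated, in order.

Line 1: ['garden', 'light'] (min_width=12, slack=3)
Line 2: ['small', 'do'] (min_width=8, slack=7)
Line 3: ['morning', 'cold'] (min_width=12, slack=3)
Line 4: ['storm', 'open', 'I'] (min_width=12, slack=3)
Line 5: ['box', 'stone', 'draw'] (min_width=14, slack=1)
Line 6: ['no', 'machine'] (min_width=10, slack=5)
Line 7: ['cherry', 'fruit'] (min_width=12, slack=3)
Line 8: ['waterfall', 'large'] (min_width=15, slack=0)
Line 9: ['take', 'python'] (min_width=11, slack=4)

Answer: take python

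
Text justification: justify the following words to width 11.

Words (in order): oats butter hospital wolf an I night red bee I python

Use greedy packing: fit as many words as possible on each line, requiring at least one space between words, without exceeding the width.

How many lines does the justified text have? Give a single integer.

Answer: 6

Derivation:
Line 1: ['oats', 'butter'] (min_width=11, slack=0)
Line 2: ['hospital'] (min_width=8, slack=3)
Line 3: ['wolf', 'an', 'I'] (min_width=9, slack=2)
Line 4: ['night', 'red'] (min_width=9, slack=2)
Line 5: ['bee', 'I'] (min_width=5, slack=6)
Line 6: ['python'] (min_width=6, slack=5)
Total lines: 6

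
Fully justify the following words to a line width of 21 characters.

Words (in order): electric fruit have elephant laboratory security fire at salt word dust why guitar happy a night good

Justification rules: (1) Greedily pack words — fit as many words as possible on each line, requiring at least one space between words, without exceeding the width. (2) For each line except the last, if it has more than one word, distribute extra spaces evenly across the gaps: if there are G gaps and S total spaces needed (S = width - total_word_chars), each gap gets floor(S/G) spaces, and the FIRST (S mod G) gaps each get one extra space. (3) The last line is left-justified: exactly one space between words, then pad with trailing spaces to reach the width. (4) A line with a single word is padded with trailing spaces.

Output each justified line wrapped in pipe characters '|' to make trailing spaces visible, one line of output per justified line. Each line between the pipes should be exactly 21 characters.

Line 1: ['electric', 'fruit', 'have'] (min_width=19, slack=2)
Line 2: ['elephant', 'laboratory'] (min_width=19, slack=2)
Line 3: ['security', 'fire', 'at', 'salt'] (min_width=21, slack=0)
Line 4: ['word', 'dust', 'why', 'guitar'] (min_width=20, slack=1)
Line 5: ['happy', 'a', 'night', 'good'] (min_width=18, slack=3)

Answer: |electric  fruit  have|
|elephant   laboratory|
|security fire at salt|
|word  dust why guitar|
|happy a night good   |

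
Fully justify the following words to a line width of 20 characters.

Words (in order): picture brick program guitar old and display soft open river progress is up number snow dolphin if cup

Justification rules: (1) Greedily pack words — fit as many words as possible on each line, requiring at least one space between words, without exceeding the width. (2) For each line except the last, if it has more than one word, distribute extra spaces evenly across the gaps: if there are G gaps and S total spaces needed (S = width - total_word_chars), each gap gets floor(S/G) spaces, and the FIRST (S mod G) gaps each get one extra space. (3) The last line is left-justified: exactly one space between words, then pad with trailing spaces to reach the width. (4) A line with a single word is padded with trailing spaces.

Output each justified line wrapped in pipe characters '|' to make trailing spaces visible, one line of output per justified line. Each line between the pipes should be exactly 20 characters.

Line 1: ['picture', 'brick'] (min_width=13, slack=7)
Line 2: ['program', 'guitar', 'old'] (min_width=18, slack=2)
Line 3: ['and', 'display', 'soft'] (min_width=16, slack=4)
Line 4: ['open', 'river', 'progress'] (min_width=19, slack=1)
Line 5: ['is', 'up', 'number', 'snow'] (min_width=17, slack=3)
Line 6: ['dolphin', 'if', 'cup'] (min_width=14, slack=6)

Answer: |picture        brick|
|program  guitar  old|
|and   display   soft|
|open  river progress|
|is  up  number  snow|
|dolphin if cup      |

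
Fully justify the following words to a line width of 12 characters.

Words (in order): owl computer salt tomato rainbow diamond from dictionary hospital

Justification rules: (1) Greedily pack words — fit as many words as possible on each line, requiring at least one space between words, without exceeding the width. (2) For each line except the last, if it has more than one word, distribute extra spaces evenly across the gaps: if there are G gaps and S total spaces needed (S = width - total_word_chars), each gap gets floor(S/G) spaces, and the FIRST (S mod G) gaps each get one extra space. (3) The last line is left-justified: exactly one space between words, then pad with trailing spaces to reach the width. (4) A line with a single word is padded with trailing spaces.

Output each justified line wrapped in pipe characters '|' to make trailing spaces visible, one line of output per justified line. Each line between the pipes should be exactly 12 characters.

Answer: |owl computer|
|salt  tomato|
|rainbow     |
|diamond from|
|dictionary  |
|hospital    |

Derivation:
Line 1: ['owl', 'computer'] (min_width=12, slack=0)
Line 2: ['salt', 'tomato'] (min_width=11, slack=1)
Line 3: ['rainbow'] (min_width=7, slack=5)
Line 4: ['diamond', 'from'] (min_width=12, slack=0)
Line 5: ['dictionary'] (min_width=10, slack=2)
Line 6: ['hospital'] (min_width=8, slack=4)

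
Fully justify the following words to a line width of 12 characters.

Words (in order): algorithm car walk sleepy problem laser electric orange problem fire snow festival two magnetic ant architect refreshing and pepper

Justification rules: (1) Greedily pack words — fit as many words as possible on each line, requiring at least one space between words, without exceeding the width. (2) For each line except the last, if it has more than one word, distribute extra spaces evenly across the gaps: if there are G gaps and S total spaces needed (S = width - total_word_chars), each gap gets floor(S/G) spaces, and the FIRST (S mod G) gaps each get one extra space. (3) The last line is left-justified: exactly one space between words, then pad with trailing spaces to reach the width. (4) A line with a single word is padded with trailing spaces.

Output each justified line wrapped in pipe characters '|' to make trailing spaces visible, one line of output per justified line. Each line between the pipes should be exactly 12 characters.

Line 1: ['algorithm'] (min_width=9, slack=3)
Line 2: ['car', 'walk'] (min_width=8, slack=4)
Line 3: ['sleepy'] (min_width=6, slack=6)
Line 4: ['problem'] (min_width=7, slack=5)
Line 5: ['laser'] (min_width=5, slack=7)
Line 6: ['electric'] (min_width=8, slack=4)
Line 7: ['orange'] (min_width=6, slack=6)
Line 8: ['problem', 'fire'] (min_width=12, slack=0)
Line 9: ['snow'] (min_width=4, slack=8)
Line 10: ['festival', 'two'] (min_width=12, slack=0)
Line 11: ['magnetic', 'ant'] (min_width=12, slack=0)
Line 12: ['architect'] (min_width=9, slack=3)
Line 13: ['refreshing'] (min_width=10, slack=2)
Line 14: ['and', 'pepper'] (min_width=10, slack=2)

Answer: |algorithm   |
|car     walk|
|sleepy      |
|problem     |
|laser       |
|electric    |
|orange      |
|problem fire|
|snow        |
|festival two|
|magnetic ant|
|architect   |
|refreshing  |
|and pepper  |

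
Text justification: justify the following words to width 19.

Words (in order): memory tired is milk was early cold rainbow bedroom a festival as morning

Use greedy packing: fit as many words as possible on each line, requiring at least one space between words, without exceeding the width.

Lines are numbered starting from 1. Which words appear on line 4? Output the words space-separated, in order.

Line 1: ['memory', 'tired', 'is'] (min_width=15, slack=4)
Line 2: ['milk', 'was', 'early', 'cold'] (min_width=19, slack=0)
Line 3: ['rainbow', 'bedroom', 'a'] (min_width=17, slack=2)
Line 4: ['festival', 'as', 'morning'] (min_width=19, slack=0)

Answer: festival as morning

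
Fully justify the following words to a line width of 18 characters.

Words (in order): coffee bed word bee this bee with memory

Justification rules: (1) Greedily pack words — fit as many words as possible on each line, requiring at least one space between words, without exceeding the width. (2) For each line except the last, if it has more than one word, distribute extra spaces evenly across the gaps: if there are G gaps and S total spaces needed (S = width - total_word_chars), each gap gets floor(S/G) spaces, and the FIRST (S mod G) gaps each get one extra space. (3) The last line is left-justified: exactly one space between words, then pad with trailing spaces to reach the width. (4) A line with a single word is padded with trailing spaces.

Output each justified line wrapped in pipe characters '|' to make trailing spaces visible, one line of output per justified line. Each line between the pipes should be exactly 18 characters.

Line 1: ['coffee', 'bed', 'word'] (min_width=15, slack=3)
Line 2: ['bee', 'this', 'bee', 'with'] (min_width=17, slack=1)
Line 3: ['memory'] (min_width=6, slack=12)

Answer: |coffee   bed  word|
|bee  this bee with|
|memory            |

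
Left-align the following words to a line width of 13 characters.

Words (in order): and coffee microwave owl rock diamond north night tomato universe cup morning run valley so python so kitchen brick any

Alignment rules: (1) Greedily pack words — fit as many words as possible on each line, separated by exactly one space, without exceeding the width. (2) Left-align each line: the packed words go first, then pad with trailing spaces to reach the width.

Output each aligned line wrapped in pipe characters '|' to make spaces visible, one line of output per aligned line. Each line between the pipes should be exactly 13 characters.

Answer: |and coffee   |
|microwave owl|
|rock diamond |
|north night  |
|tomato       |
|universe cup |
|morning run  |
|valley so    |
|python so    |
|kitchen brick|
|any          |

Derivation:
Line 1: ['and', 'coffee'] (min_width=10, slack=3)
Line 2: ['microwave', 'owl'] (min_width=13, slack=0)
Line 3: ['rock', 'diamond'] (min_width=12, slack=1)
Line 4: ['north', 'night'] (min_width=11, slack=2)
Line 5: ['tomato'] (min_width=6, slack=7)
Line 6: ['universe', 'cup'] (min_width=12, slack=1)
Line 7: ['morning', 'run'] (min_width=11, slack=2)
Line 8: ['valley', 'so'] (min_width=9, slack=4)
Line 9: ['python', 'so'] (min_width=9, slack=4)
Line 10: ['kitchen', 'brick'] (min_width=13, slack=0)
Line 11: ['any'] (min_width=3, slack=10)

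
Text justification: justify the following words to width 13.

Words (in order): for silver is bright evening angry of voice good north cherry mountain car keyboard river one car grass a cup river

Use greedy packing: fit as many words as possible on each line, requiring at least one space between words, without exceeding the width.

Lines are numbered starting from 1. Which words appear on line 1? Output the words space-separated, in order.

Line 1: ['for', 'silver', 'is'] (min_width=13, slack=0)
Line 2: ['bright'] (min_width=6, slack=7)
Line 3: ['evening', 'angry'] (min_width=13, slack=0)
Line 4: ['of', 'voice', 'good'] (min_width=13, slack=0)
Line 5: ['north', 'cherry'] (min_width=12, slack=1)
Line 6: ['mountain', 'car'] (min_width=12, slack=1)
Line 7: ['keyboard'] (min_width=8, slack=5)
Line 8: ['river', 'one', 'car'] (min_width=13, slack=0)
Line 9: ['grass', 'a', 'cup'] (min_width=11, slack=2)
Line 10: ['river'] (min_width=5, slack=8)

Answer: for silver is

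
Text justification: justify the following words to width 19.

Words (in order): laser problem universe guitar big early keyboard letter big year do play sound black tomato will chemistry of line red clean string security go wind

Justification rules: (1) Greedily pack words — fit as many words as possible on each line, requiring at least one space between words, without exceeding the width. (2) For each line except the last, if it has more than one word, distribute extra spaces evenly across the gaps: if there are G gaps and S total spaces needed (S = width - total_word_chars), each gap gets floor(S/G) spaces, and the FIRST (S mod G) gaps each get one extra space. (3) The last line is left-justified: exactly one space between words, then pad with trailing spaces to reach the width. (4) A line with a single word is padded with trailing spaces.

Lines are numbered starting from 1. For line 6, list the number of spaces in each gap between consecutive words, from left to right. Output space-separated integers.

Answer: 9

Derivation:
Line 1: ['laser', 'problem'] (min_width=13, slack=6)
Line 2: ['universe', 'guitar', 'big'] (min_width=19, slack=0)
Line 3: ['early', 'keyboard'] (min_width=14, slack=5)
Line 4: ['letter', 'big', 'year', 'do'] (min_width=18, slack=1)
Line 5: ['play', 'sound', 'black'] (min_width=16, slack=3)
Line 6: ['tomato', 'will'] (min_width=11, slack=8)
Line 7: ['chemistry', 'of', 'line'] (min_width=17, slack=2)
Line 8: ['red', 'clean', 'string'] (min_width=16, slack=3)
Line 9: ['security', 'go', 'wind'] (min_width=16, slack=3)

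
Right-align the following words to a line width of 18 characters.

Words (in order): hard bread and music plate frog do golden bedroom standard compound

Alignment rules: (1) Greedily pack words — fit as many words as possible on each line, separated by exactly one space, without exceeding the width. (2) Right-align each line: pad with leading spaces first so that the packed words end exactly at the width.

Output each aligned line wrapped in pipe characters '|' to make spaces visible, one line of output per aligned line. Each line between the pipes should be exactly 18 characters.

Answer: |    hard bread and|
|  music plate frog|
| do golden bedroom|
| standard compound|

Derivation:
Line 1: ['hard', 'bread', 'and'] (min_width=14, slack=4)
Line 2: ['music', 'plate', 'frog'] (min_width=16, slack=2)
Line 3: ['do', 'golden', 'bedroom'] (min_width=17, slack=1)
Line 4: ['standard', 'compound'] (min_width=17, slack=1)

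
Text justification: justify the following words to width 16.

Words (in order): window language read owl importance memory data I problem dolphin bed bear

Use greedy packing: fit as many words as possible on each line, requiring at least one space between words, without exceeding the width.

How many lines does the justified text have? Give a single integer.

Line 1: ['window', 'language'] (min_width=15, slack=1)
Line 2: ['read', 'owl'] (min_width=8, slack=8)
Line 3: ['importance'] (min_width=10, slack=6)
Line 4: ['memory', 'data', 'I'] (min_width=13, slack=3)
Line 5: ['problem', 'dolphin'] (min_width=15, slack=1)
Line 6: ['bed', 'bear'] (min_width=8, slack=8)
Total lines: 6

Answer: 6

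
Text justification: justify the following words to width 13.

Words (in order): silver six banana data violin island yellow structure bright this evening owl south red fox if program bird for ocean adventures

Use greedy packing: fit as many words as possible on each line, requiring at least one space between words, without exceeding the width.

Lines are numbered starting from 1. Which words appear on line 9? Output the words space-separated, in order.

Line 1: ['silver', 'six'] (min_width=10, slack=3)
Line 2: ['banana', 'data'] (min_width=11, slack=2)
Line 3: ['violin', 'island'] (min_width=13, slack=0)
Line 4: ['yellow'] (min_width=6, slack=7)
Line 5: ['structure'] (min_width=9, slack=4)
Line 6: ['bright', 'this'] (min_width=11, slack=2)
Line 7: ['evening', 'owl'] (min_width=11, slack=2)
Line 8: ['south', 'red', 'fox'] (min_width=13, slack=0)
Line 9: ['if', 'program'] (min_width=10, slack=3)
Line 10: ['bird', 'for'] (min_width=8, slack=5)
Line 11: ['ocean'] (min_width=5, slack=8)
Line 12: ['adventures'] (min_width=10, slack=3)

Answer: if program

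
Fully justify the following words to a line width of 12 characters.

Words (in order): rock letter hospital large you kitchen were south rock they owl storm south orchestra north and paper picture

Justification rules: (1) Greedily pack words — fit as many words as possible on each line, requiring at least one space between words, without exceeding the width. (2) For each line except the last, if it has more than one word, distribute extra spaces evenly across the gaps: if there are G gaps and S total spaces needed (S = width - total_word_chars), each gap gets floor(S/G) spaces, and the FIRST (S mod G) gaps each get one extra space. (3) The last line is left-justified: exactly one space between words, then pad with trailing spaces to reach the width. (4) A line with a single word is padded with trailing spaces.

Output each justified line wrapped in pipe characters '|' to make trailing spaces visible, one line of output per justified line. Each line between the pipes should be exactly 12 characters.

Line 1: ['rock', 'letter'] (min_width=11, slack=1)
Line 2: ['hospital'] (min_width=8, slack=4)
Line 3: ['large', 'you'] (min_width=9, slack=3)
Line 4: ['kitchen', 'were'] (min_width=12, slack=0)
Line 5: ['south', 'rock'] (min_width=10, slack=2)
Line 6: ['they', 'owl'] (min_width=8, slack=4)
Line 7: ['storm', 'south'] (min_width=11, slack=1)
Line 8: ['orchestra'] (min_width=9, slack=3)
Line 9: ['north', 'and'] (min_width=9, slack=3)
Line 10: ['paper'] (min_width=5, slack=7)
Line 11: ['picture'] (min_width=7, slack=5)

Answer: |rock  letter|
|hospital    |
|large    you|
|kitchen were|
|south   rock|
|they     owl|
|storm  south|
|orchestra   |
|north    and|
|paper       |
|picture     |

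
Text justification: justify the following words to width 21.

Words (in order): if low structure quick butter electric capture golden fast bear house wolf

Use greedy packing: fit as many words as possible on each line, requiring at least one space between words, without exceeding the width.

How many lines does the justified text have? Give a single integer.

Answer: 4

Derivation:
Line 1: ['if', 'low', 'structure'] (min_width=16, slack=5)
Line 2: ['quick', 'butter', 'electric'] (min_width=21, slack=0)
Line 3: ['capture', 'golden', 'fast'] (min_width=19, slack=2)
Line 4: ['bear', 'house', 'wolf'] (min_width=15, slack=6)
Total lines: 4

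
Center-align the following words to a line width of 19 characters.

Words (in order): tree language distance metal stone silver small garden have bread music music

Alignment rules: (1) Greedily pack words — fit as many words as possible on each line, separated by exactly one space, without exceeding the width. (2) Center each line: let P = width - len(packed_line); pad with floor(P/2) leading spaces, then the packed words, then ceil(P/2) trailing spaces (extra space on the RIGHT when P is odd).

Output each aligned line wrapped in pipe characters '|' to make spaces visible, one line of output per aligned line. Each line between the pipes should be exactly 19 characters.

Line 1: ['tree', 'language'] (min_width=13, slack=6)
Line 2: ['distance', 'metal'] (min_width=14, slack=5)
Line 3: ['stone', 'silver', 'small'] (min_width=18, slack=1)
Line 4: ['garden', 'have', 'bread'] (min_width=17, slack=2)
Line 5: ['music', 'music'] (min_width=11, slack=8)

Answer: |   tree language   |
|  distance metal   |
|stone silver small |
| garden have bread |
|    music music    |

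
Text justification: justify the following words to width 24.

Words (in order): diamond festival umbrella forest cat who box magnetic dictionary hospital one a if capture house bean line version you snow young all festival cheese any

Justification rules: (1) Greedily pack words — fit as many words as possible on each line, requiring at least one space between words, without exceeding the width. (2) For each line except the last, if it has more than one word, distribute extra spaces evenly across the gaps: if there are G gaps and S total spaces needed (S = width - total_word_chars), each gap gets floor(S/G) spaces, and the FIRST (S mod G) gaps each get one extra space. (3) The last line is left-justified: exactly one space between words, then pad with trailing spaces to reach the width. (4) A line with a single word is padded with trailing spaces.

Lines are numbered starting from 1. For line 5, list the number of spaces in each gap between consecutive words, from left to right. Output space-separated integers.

Line 1: ['diamond', 'festival'] (min_width=16, slack=8)
Line 2: ['umbrella', 'forest', 'cat', 'who'] (min_width=23, slack=1)
Line 3: ['box', 'magnetic', 'dictionary'] (min_width=23, slack=1)
Line 4: ['hospital', 'one', 'a', 'if'] (min_width=17, slack=7)
Line 5: ['capture', 'house', 'bean', 'line'] (min_width=23, slack=1)
Line 6: ['version', 'you', 'snow', 'young'] (min_width=22, slack=2)
Line 7: ['all', 'festival', 'cheese', 'any'] (min_width=23, slack=1)

Answer: 2 1 1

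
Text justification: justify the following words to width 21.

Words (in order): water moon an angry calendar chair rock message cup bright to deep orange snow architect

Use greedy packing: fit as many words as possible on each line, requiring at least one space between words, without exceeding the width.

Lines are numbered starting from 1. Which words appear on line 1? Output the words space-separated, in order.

Line 1: ['water', 'moon', 'an', 'angry'] (min_width=19, slack=2)
Line 2: ['calendar', 'chair', 'rock'] (min_width=19, slack=2)
Line 3: ['message', 'cup', 'bright', 'to'] (min_width=21, slack=0)
Line 4: ['deep', 'orange', 'snow'] (min_width=16, slack=5)
Line 5: ['architect'] (min_width=9, slack=12)

Answer: water moon an angry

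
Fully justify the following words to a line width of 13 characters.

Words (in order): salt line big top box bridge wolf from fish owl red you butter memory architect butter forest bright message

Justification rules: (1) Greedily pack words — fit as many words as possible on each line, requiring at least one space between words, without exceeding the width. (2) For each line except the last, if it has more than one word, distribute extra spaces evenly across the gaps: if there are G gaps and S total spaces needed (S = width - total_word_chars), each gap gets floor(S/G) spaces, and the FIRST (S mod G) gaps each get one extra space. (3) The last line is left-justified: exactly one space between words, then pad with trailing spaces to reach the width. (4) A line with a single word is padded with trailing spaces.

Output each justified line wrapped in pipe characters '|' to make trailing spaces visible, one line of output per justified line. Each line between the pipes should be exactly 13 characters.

Answer: |salt line big|
|top       box|
|bridge   wolf|
|from fish owl|
|red       you|
|butter memory|
|architect    |
|butter forest|
|bright       |
|message      |

Derivation:
Line 1: ['salt', 'line', 'big'] (min_width=13, slack=0)
Line 2: ['top', 'box'] (min_width=7, slack=6)
Line 3: ['bridge', 'wolf'] (min_width=11, slack=2)
Line 4: ['from', 'fish', 'owl'] (min_width=13, slack=0)
Line 5: ['red', 'you'] (min_width=7, slack=6)
Line 6: ['butter', 'memory'] (min_width=13, slack=0)
Line 7: ['architect'] (min_width=9, slack=4)
Line 8: ['butter', 'forest'] (min_width=13, slack=0)
Line 9: ['bright'] (min_width=6, slack=7)
Line 10: ['message'] (min_width=7, slack=6)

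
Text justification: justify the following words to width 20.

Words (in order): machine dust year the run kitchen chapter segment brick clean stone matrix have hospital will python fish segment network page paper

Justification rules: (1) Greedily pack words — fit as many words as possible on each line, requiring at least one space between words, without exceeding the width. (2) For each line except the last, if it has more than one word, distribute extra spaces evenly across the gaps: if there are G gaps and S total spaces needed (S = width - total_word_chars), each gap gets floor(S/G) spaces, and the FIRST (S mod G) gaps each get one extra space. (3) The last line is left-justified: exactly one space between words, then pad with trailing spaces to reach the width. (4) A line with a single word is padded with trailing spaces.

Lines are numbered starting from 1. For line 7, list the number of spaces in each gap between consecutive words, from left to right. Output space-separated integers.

Line 1: ['machine', 'dust', 'year'] (min_width=17, slack=3)
Line 2: ['the', 'run', 'kitchen'] (min_width=15, slack=5)
Line 3: ['chapter', 'segment'] (min_width=15, slack=5)
Line 4: ['brick', 'clean', 'stone'] (min_width=17, slack=3)
Line 5: ['matrix', 'have', 'hospital'] (min_width=20, slack=0)
Line 6: ['will', 'python', 'fish'] (min_width=16, slack=4)
Line 7: ['segment', 'network', 'page'] (min_width=20, slack=0)
Line 8: ['paper'] (min_width=5, slack=15)

Answer: 1 1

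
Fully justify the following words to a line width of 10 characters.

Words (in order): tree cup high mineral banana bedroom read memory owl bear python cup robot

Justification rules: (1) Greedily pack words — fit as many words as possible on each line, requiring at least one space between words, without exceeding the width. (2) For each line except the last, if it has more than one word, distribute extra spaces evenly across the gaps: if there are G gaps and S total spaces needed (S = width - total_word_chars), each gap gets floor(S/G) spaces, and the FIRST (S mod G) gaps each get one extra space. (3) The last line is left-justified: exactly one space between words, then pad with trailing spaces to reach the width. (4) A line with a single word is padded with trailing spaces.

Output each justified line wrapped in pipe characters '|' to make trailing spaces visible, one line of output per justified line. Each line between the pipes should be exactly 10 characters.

Line 1: ['tree', 'cup'] (min_width=8, slack=2)
Line 2: ['high'] (min_width=4, slack=6)
Line 3: ['mineral'] (min_width=7, slack=3)
Line 4: ['banana'] (min_width=6, slack=4)
Line 5: ['bedroom'] (min_width=7, slack=3)
Line 6: ['read'] (min_width=4, slack=6)
Line 7: ['memory', 'owl'] (min_width=10, slack=0)
Line 8: ['bear'] (min_width=4, slack=6)
Line 9: ['python', 'cup'] (min_width=10, slack=0)
Line 10: ['robot'] (min_width=5, slack=5)

Answer: |tree   cup|
|high      |
|mineral   |
|banana    |
|bedroom   |
|read      |
|memory owl|
|bear      |
|python cup|
|robot     |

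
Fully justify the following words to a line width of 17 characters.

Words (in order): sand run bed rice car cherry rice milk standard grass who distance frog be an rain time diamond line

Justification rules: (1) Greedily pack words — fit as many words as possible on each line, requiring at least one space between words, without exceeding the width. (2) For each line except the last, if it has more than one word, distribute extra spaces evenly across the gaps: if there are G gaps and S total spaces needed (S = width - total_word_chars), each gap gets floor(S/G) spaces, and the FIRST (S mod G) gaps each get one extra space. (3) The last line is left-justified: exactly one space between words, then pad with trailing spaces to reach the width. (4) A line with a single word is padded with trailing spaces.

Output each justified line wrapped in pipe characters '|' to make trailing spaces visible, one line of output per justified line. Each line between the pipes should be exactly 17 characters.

Line 1: ['sand', 'run', 'bed', 'rice'] (min_width=17, slack=0)
Line 2: ['car', 'cherry', 'rice'] (min_width=15, slack=2)
Line 3: ['milk', 'standard'] (min_width=13, slack=4)
Line 4: ['grass', 'who'] (min_width=9, slack=8)
Line 5: ['distance', 'frog', 'be'] (min_width=16, slack=1)
Line 6: ['an', 'rain', 'time'] (min_width=12, slack=5)
Line 7: ['diamond', 'line'] (min_width=12, slack=5)

Answer: |sand run bed rice|
|car  cherry  rice|
|milk     standard|
|grass         who|
|distance  frog be|
|an    rain   time|
|diamond line     |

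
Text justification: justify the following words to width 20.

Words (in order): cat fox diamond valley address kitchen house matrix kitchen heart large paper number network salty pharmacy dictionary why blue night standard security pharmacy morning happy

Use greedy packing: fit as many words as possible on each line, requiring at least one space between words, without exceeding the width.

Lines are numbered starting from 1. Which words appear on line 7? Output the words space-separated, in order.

Line 1: ['cat', 'fox', 'diamond'] (min_width=15, slack=5)
Line 2: ['valley', 'address'] (min_width=14, slack=6)
Line 3: ['kitchen', 'house', 'matrix'] (min_width=20, slack=0)
Line 4: ['kitchen', 'heart', 'large'] (min_width=19, slack=1)
Line 5: ['paper', 'number', 'network'] (min_width=20, slack=0)
Line 6: ['salty', 'pharmacy'] (min_width=14, slack=6)
Line 7: ['dictionary', 'why', 'blue'] (min_width=19, slack=1)
Line 8: ['night', 'standard'] (min_width=14, slack=6)
Line 9: ['security', 'pharmacy'] (min_width=17, slack=3)
Line 10: ['morning', 'happy'] (min_width=13, slack=7)

Answer: dictionary why blue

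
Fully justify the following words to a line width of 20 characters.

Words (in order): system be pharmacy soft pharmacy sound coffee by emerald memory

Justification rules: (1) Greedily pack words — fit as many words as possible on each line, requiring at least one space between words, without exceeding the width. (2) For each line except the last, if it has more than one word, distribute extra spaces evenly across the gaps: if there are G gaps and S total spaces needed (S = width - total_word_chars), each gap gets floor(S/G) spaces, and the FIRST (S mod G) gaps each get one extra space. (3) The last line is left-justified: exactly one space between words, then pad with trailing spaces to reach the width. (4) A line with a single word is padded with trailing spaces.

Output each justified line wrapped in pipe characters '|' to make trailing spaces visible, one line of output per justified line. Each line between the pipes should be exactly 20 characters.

Line 1: ['system', 'be', 'pharmacy'] (min_width=18, slack=2)
Line 2: ['soft', 'pharmacy', 'sound'] (min_width=19, slack=1)
Line 3: ['coffee', 'by', 'emerald'] (min_width=17, slack=3)
Line 4: ['memory'] (min_width=6, slack=14)

Answer: |system  be  pharmacy|
|soft  pharmacy sound|
|coffee   by  emerald|
|memory              |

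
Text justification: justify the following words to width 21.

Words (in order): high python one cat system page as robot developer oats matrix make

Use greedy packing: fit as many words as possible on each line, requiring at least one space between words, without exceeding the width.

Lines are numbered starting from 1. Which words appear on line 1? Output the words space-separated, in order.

Answer: high python one cat

Derivation:
Line 1: ['high', 'python', 'one', 'cat'] (min_width=19, slack=2)
Line 2: ['system', 'page', 'as', 'robot'] (min_width=20, slack=1)
Line 3: ['developer', 'oats', 'matrix'] (min_width=21, slack=0)
Line 4: ['make'] (min_width=4, slack=17)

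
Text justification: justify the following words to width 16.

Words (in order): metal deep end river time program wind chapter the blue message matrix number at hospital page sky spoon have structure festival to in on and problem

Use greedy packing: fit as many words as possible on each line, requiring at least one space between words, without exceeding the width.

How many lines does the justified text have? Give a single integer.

Line 1: ['metal', 'deep', 'end'] (min_width=14, slack=2)
Line 2: ['river', 'time'] (min_width=10, slack=6)
Line 3: ['program', 'wind'] (min_width=12, slack=4)
Line 4: ['chapter', 'the', 'blue'] (min_width=16, slack=0)
Line 5: ['message', 'matrix'] (min_width=14, slack=2)
Line 6: ['number', 'at'] (min_width=9, slack=7)
Line 7: ['hospital', 'page'] (min_width=13, slack=3)
Line 8: ['sky', 'spoon', 'have'] (min_width=14, slack=2)
Line 9: ['structure'] (min_width=9, slack=7)
Line 10: ['festival', 'to', 'in'] (min_width=14, slack=2)
Line 11: ['on', 'and', 'problem'] (min_width=14, slack=2)
Total lines: 11

Answer: 11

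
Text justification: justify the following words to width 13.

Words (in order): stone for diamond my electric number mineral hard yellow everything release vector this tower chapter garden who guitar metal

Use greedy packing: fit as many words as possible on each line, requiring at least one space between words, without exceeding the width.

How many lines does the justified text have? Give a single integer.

Line 1: ['stone', 'for'] (min_width=9, slack=4)
Line 2: ['diamond', 'my'] (min_width=10, slack=3)
Line 3: ['electric'] (min_width=8, slack=5)
Line 4: ['number'] (min_width=6, slack=7)
Line 5: ['mineral', 'hard'] (min_width=12, slack=1)
Line 6: ['yellow'] (min_width=6, slack=7)
Line 7: ['everything'] (min_width=10, slack=3)
Line 8: ['release'] (min_width=7, slack=6)
Line 9: ['vector', 'this'] (min_width=11, slack=2)
Line 10: ['tower', 'chapter'] (min_width=13, slack=0)
Line 11: ['garden', 'who'] (min_width=10, slack=3)
Line 12: ['guitar', 'metal'] (min_width=12, slack=1)
Total lines: 12

Answer: 12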